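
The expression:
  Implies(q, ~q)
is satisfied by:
  {q: False}


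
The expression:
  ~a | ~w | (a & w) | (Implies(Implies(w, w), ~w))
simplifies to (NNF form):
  True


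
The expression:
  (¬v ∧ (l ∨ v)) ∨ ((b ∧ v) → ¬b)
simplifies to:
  ¬b ∨ ¬v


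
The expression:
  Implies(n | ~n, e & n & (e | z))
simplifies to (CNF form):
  e & n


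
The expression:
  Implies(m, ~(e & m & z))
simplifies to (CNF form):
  ~e | ~m | ~z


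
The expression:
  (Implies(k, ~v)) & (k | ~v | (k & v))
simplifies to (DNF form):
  ~v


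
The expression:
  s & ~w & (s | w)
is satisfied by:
  {s: True, w: False}


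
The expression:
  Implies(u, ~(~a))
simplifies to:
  a | ~u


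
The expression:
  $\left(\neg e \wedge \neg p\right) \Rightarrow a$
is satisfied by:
  {a: True, e: True, p: True}
  {a: True, e: True, p: False}
  {a: True, p: True, e: False}
  {a: True, p: False, e: False}
  {e: True, p: True, a: False}
  {e: True, p: False, a: False}
  {p: True, e: False, a: False}


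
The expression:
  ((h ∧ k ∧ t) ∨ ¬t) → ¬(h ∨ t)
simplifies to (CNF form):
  (t ∨ ¬h) ∧ (¬h ∨ ¬k)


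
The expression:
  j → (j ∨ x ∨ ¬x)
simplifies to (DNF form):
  True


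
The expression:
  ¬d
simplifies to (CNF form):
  ¬d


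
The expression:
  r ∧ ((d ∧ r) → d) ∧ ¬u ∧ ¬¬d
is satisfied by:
  {r: True, d: True, u: False}


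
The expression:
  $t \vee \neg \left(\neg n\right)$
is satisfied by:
  {n: True, t: True}
  {n: True, t: False}
  {t: True, n: False}


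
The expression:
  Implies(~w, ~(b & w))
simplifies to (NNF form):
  True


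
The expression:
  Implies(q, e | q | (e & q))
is always true.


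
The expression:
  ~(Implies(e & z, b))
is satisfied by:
  {z: True, e: True, b: False}


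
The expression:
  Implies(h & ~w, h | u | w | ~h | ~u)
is always true.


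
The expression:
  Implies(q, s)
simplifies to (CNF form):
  s | ~q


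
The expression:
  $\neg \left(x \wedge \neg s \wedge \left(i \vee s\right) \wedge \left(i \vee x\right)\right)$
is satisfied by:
  {s: True, x: False, i: False}
  {s: False, x: False, i: False}
  {i: True, s: True, x: False}
  {i: True, s: False, x: False}
  {x: True, s: True, i: False}
  {x: True, s: False, i: False}
  {x: True, i: True, s: True}


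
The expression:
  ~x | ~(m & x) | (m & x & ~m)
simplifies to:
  ~m | ~x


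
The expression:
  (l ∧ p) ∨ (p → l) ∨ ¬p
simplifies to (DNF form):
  l ∨ ¬p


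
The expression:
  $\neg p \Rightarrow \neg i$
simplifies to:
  $p \vee \neg i$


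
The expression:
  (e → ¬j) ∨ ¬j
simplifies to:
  ¬e ∨ ¬j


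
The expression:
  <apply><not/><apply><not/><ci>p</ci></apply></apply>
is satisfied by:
  {p: True}


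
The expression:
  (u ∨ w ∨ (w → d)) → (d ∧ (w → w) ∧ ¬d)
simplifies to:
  False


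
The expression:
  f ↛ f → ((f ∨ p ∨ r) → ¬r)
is always true.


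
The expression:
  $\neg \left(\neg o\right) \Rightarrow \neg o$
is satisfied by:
  {o: False}


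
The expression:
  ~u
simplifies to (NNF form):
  ~u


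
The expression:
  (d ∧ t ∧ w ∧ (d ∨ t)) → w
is always true.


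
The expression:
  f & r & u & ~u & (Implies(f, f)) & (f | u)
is never true.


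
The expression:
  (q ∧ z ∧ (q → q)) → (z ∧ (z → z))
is always true.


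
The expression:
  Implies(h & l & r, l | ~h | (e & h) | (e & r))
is always true.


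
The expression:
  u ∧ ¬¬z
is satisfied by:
  {z: True, u: True}


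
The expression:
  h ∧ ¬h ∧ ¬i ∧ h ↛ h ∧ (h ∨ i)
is never true.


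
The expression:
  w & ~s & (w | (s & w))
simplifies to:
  w & ~s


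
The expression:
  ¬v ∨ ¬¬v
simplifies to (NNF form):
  True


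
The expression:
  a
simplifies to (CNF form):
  a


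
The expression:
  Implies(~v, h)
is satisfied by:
  {v: True, h: True}
  {v: True, h: False}
  {h: True, v: False}


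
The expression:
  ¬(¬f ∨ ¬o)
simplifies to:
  f ∧ o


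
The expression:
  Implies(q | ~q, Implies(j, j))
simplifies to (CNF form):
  True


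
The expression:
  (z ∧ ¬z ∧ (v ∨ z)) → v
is always true.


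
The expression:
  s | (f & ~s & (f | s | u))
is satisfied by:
  {s: True, f: True}
  {s: True, f: False}
  {f: True, s: False}


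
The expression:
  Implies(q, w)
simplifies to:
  w | ~q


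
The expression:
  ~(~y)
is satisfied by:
  {y: True}


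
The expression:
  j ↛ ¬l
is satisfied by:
  {j: True, l: True}


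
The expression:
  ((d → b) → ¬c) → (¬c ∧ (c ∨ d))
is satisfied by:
  {d: True, b: True, c: False}
  {d: True, b: False, c: False}
  {d: True, c: True, b: True}
  {c: True, b: True, d: False}
  {c: True, b: False, d: False}


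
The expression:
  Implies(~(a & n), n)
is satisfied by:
  {n: True}


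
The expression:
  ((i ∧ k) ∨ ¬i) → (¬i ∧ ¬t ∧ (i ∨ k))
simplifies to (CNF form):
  (i ∨ k) ∧ (i ∨ ¬t) ∧ (¬i ∨ ¬k)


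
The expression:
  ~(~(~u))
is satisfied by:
  {u: False}


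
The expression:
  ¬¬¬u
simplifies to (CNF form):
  ¬u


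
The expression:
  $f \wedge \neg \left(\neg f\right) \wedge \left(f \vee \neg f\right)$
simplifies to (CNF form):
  $f$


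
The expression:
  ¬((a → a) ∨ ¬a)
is never true.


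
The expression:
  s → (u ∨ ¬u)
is always true.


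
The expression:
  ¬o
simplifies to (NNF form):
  ¬o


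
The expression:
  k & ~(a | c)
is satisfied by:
  {k: True, a: False, c: False}


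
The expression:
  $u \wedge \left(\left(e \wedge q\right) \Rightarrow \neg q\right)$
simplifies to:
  $u \wedge \left(\neg e \vee \neg q\right)$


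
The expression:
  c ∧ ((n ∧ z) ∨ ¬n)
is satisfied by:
  {c: True, z: True, n: False}
  {c: True, z: False, n: False}
  {c: True, n: True, z: True}


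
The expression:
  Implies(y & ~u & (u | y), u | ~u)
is always true.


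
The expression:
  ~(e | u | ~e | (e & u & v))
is never true.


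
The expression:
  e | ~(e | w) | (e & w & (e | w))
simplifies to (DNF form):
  e | ~w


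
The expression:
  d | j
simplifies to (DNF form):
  d | j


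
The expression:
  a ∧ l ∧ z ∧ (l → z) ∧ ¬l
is never true.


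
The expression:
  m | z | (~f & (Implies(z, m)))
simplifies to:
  m | z | ~f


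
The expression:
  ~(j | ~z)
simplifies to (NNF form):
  z & ~j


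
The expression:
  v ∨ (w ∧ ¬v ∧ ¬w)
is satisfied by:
  {v: True}


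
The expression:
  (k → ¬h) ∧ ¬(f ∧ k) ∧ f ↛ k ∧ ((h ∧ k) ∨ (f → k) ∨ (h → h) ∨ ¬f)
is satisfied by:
  {f: True, k: False}


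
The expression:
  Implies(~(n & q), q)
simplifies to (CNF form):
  q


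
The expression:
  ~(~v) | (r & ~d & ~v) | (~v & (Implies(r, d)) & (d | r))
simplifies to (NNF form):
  d | r | v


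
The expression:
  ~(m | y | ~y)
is never true.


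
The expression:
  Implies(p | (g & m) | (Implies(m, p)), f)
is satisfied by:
  {f: True, m: True, p: False, g: False}
  {f: True, p: False, m: False, g: False}
  {g: True, f: True, m: True, p: False}
  {g: True, f: True, p: False, m: False}
  {f: True, m: True, p: True, g: False}
  {f: True, p: True, m: False, g: False}
  {f: True, g: True, p: True, m: True}
  {f: True, g: True, p: True, m: False}
  {m: True, g: False, p: False, f: False}


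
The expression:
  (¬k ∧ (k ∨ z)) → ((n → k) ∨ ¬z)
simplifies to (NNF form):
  k ∨ ¬n ∨ ¬z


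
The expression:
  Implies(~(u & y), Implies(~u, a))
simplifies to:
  a | u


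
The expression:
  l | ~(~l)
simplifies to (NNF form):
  l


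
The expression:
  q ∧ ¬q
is never true.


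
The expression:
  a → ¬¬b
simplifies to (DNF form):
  b ∨ ¬a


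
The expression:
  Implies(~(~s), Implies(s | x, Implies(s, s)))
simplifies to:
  True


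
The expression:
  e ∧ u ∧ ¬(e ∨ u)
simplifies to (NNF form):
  False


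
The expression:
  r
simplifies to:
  r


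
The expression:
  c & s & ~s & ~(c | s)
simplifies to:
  False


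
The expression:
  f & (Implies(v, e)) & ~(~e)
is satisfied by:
  {e: True, f: True}


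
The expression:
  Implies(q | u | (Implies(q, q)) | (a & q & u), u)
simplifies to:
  u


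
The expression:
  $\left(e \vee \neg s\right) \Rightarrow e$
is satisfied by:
  {e: True, s: True}
  {e: True, s: False}
  {s: True, e: False}


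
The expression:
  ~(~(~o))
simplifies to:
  ~o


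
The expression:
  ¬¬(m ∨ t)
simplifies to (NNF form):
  m ∨ t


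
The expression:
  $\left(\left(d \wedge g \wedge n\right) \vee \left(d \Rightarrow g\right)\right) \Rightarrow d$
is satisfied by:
  {d: True}


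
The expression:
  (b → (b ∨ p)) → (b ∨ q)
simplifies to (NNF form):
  b ∨ q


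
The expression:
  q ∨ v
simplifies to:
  q ∨ v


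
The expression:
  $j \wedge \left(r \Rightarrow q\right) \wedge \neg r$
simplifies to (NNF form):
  $j \wedge \neg r$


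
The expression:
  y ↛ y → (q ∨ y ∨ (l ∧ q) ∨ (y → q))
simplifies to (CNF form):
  True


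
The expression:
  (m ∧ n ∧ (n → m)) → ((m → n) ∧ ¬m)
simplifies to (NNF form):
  ¬m ∨ ¬n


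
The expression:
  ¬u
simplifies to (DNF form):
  ¬u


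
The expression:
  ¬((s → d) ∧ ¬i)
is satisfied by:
  {i: True, s: True, d: False}
  {i: True, d: False, s: False}
  {i: True, s: True, d: True}
  {i: True, d: True, s: False}
  {s: True, d: False, i: False}


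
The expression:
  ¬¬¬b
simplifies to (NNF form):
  ¬b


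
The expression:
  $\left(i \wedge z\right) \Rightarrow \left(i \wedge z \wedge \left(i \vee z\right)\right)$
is always true.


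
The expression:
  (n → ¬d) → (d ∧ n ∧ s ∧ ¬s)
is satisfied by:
  {d: True, n: True}


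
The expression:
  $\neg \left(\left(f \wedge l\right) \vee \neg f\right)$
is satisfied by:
  {f: True, l: False}


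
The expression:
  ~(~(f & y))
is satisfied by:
  {f: True, y: True}


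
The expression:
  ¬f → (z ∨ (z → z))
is always true.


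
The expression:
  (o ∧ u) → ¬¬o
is always true.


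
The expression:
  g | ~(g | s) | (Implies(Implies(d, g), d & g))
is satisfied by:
  {d: True, g: True, s: False}
  {d: True, s: False, g: False}
  {g: True, s: False, d: False}
  {g: False, s: False, d: False}
  {d: True, g: True, s: True}
  {d: True, s: True, g: False}
  {g: True, s: True, d: False}


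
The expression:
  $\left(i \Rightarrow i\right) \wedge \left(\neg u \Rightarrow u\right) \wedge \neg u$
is never true.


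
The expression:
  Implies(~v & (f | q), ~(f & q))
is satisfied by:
  {v: True, q: False, f: False}
  {v: False, q: False, f: False}
  {f: True, v: True, q: False}
  {f: True, v: False, q: False}
  {q: True, v: True, f: False}
  {q: True, v: False, f: False}
  {q: True, f: True, v: True}


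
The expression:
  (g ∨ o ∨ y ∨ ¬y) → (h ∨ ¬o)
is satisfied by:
  {h: True, o: False}
  {o: False, h: False}
  {o: True, h: True}


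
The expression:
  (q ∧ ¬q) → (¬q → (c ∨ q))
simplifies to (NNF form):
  True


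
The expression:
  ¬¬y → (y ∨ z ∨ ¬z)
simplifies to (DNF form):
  True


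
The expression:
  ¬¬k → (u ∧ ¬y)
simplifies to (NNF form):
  (u ∧ ¬y) ∨ ¬k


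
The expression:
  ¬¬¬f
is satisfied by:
  {f: False}


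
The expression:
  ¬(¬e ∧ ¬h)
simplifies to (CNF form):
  e ∨ h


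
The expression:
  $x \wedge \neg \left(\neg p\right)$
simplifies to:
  $p \wedge x$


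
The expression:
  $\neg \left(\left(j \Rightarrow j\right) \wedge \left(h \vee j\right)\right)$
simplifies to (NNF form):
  $\neg h \wedge \neg j$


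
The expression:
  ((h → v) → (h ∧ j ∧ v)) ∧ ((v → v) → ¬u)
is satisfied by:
  {h: True, j: True, u: False, v: False}
  {h: True, u: False, j: False, v: False}
  {h: True, v: True, j: True, u: False}


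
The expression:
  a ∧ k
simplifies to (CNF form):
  a ∧ k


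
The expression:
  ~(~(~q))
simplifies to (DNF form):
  ~q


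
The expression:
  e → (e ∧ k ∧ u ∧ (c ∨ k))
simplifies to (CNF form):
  (k ∨ ¬e) ∧ (u ∨ ¬e)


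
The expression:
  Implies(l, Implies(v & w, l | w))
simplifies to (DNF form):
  True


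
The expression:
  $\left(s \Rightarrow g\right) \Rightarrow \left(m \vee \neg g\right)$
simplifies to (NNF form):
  $m \vee \neg g$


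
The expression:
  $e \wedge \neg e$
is never true.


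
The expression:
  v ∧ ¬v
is never true.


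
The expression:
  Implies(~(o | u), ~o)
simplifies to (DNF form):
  True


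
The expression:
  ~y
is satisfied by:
  {y: False}


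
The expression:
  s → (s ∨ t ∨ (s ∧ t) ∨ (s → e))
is always true.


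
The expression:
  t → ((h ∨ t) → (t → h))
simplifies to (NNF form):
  h ∨ ¬t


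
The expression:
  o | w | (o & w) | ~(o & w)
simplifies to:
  True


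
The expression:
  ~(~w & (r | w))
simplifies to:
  w | ~r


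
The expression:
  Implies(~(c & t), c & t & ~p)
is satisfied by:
  {t: True, c: True}


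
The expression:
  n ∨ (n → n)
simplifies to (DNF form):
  True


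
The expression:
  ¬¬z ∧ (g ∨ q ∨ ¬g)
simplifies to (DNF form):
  z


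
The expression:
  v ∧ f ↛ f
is never true.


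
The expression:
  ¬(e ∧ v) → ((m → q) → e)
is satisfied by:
  {e: True, m: True, q: False}
  {e: True, m: False, q: False}
  {q: True, e: True, m: True}
  {q: True, e: True, m: False}
  {m: True, q: False, e: False}


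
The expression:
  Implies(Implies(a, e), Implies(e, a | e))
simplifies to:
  True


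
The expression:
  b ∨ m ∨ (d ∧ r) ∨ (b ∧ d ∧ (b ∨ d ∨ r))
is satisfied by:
  {r: True, b: True, m: True, d: True}
  {r: True, b: True, m: True, d: False}
  {b: True, m: True, d: True, r: False}
  {b: True, m: True, d: False, r: False}
  {r: True, b: True, d: True, m: False}
  {r: True, b: True, d: False, m: False}
  {b: True, d: True, m: False, r: False}
  {b: True, d: False, m: False, r: False}
  {r: True, m: True, d: True, b: False}
  {r: True, m: True, d: False, b: False}
  {m: True, d: True, b: False, r: False}
  {m: True, b: False, d: False, r: False}
  {r: True, d: True, b: False, m: False}


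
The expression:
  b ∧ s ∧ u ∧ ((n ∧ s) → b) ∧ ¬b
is never true.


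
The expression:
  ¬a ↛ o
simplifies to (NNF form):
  o ∨ ¬a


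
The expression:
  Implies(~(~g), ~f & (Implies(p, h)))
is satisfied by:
  {h: True, p: False, g: False, f: False}
  {f: False, p: False, h: False, g: False}
  {h: True, p: True, f: False, g: False}
  {p: True, f: False, h: False, g: False}
  {f: True, h: True, p: False, g: False}
  {f: True, p: False, h: False, g: False}
  {f: True, h: True, p: True, g: False}
  {f: True, p: True, h: False, g: False}
  {g: True, h: True, f: False, p: False}
  {g: True, f: False, p: False, h: False}
  {g: True, h: True, p: True, f: False}


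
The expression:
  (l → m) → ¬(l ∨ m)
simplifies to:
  ¬m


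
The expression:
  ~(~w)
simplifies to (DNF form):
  w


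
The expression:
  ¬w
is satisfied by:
  {w: False}


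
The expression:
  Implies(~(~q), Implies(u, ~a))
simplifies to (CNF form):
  ~a | ~q | ~u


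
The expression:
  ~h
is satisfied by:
  {h: False}


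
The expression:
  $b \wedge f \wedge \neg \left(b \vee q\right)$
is never true.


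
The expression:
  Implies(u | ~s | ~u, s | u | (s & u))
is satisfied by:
  {u: True, s: True}
  {u: True, s: False}
  {s: True, u: False}


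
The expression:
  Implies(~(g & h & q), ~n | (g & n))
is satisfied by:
  {g: True, n: False}
  {n: False, g: False}
  {n: True, g: True}


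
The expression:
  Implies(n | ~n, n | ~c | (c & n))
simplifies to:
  n | ~c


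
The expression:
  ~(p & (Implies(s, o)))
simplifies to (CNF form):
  (s | ~p) & (~o | ~p)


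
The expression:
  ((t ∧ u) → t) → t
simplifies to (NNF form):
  t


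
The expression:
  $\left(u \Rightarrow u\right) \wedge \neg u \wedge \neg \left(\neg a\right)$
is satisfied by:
  {a: True, u: False}


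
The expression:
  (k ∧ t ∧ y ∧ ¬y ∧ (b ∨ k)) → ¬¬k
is always true.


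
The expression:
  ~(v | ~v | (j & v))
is never true.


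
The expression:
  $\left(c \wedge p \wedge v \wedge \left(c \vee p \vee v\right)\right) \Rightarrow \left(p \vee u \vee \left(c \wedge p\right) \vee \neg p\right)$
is always true.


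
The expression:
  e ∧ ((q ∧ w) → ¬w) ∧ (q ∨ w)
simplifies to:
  e ∧ (q ∨ w) ∧ (¬q ∨ ¬w)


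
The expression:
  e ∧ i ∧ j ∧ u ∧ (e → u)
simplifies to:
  e ∧ i ∧ j ∧ u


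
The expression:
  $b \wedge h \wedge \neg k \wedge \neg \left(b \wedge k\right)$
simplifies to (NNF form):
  $b \wedge h \wedge \neg k$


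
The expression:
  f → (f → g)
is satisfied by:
  {g: True, f: False}
  {f: False, g: False}
  {f: True, g: True}


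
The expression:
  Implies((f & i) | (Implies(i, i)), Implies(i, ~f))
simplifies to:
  ~f | ~i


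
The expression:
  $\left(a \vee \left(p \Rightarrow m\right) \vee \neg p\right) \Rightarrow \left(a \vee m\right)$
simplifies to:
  $a \vee m \vee p$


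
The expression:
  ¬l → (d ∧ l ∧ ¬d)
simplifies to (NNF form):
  l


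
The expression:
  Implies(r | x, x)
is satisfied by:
  {x: True, r: False}
  {r: False, x: False}
  {r: True, x: True}


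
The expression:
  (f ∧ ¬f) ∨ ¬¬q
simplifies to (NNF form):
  q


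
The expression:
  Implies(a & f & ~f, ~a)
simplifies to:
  True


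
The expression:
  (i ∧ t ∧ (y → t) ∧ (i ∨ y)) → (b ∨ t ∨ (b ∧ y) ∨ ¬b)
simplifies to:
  True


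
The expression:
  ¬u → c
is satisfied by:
  {c: True, u: True}
  {c: True, u: False}
  {u: True, c: False}


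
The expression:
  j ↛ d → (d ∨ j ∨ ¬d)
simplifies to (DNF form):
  True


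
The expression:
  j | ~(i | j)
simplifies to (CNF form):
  j | ~i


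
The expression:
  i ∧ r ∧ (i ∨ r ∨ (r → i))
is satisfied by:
  {r: True, i: True}


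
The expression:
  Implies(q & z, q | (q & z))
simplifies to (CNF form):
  True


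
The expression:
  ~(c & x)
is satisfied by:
  {c: False, x: False}
  {x: True, c: False}
  {c: True, x: False}


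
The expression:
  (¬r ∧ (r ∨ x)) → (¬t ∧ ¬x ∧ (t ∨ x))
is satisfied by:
  {r: True, x: False}
  {x: False, r: False}
  {x: True, r: True}


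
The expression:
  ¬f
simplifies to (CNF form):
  ¬f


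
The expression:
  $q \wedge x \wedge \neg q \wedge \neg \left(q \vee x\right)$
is never true.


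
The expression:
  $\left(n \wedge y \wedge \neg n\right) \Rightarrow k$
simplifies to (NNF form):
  $\text{True}$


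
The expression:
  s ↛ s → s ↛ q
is always true.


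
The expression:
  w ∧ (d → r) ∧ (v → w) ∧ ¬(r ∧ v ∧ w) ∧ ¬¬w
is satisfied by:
  {w: True, v: False, d: False, r: False}
  {r: True, w: True, v: False, d: False}
  {r: True, d: True, w: True, v: False}
  {w: True, v: True, d: False, r: False}


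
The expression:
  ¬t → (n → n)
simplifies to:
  True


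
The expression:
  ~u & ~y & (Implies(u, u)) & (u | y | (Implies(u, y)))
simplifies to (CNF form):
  ~u & ~y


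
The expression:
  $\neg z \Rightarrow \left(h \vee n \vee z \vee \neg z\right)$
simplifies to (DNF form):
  $\text{True}$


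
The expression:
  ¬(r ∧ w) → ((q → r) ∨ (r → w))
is always true.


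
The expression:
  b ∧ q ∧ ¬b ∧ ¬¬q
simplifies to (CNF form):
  False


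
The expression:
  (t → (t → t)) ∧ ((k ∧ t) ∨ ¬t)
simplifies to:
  k ∨ ¬t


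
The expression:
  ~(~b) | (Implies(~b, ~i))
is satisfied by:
  {b: True, i: False}
  {i: False, b: False}
  {i: True, b: True}


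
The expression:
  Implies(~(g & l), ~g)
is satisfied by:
  {l: True, g: False}
  {g: False, l: False}
  {g: True, l: True}


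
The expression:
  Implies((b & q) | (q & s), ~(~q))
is always true.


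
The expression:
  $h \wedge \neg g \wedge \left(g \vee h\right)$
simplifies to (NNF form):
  $h \wedge \neg g$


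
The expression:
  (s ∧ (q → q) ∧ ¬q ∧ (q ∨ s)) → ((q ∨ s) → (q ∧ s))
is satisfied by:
  {q: True, s: False}
  {s: False, q: False}
  {s: True, q: True}


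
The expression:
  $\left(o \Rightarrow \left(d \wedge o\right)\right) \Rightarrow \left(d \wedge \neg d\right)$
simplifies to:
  $o \wedge \neg d$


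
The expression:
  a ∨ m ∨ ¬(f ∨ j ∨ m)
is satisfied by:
  {a: True, m: True, j: False, f: False}
  {f: True, a: True, m: True, j: False}
  {a: True, m: True, j: True, f: False}
  {f: True, a: True, m: True, j: True}
  {a: True, j: False, m: False, f: False}
  {a: True, f: True, j: False, m: False}
  {a: True, j: True, m: False, f: False}
  {a: True, f: True, j: True, m: False}
  {m: True, f: False, j: False, a: False}
  {f: True, m: True, j: False, a: False}
  {m: True, j: True, f: False, a: False}
  {f: True, m: True, j: True, a: False}
  {f: False, j: False, m: False, a: False}


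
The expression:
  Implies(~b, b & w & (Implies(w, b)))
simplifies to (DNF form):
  b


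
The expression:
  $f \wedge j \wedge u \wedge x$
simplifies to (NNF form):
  $f \wedge j \wedge u \wedge x$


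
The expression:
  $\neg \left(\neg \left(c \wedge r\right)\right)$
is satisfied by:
  {r: True, c: True}


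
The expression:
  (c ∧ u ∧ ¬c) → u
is always true.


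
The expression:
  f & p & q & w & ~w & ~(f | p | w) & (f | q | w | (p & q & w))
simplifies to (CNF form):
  False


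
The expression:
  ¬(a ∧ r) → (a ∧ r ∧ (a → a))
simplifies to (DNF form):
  a ∧ r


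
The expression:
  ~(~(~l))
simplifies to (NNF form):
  ~l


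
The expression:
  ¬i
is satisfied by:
  {i: False}


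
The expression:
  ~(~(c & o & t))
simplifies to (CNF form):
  c & o & t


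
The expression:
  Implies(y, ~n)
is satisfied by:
  {y: False, n: False}
  {n: True, y: False}
  {y: True, n: False}


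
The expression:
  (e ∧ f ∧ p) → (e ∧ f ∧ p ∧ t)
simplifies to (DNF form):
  t ∨ ¬e ∨ ¬f ∨ ¬p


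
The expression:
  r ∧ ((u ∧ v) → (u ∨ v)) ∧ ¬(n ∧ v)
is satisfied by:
  {r: True, v: False, n: False}
  {r: True, n: True, v: False}
  {r: True, v: True, n: False}


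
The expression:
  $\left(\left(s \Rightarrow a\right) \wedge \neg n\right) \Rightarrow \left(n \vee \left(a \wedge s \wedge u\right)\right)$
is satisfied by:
  {n: True, s: True, u: True, a: False}
  {n: True, s: True, u: False, a: False}
  {n: True, a: True, s: True, u: True}
  {n: True, a: True, s: True, u: False}
  {n: True, u: True, s: False, a: False}
  {n: True, u: False, s: False, a: False}
  {n: True, a: True, u: True, s: False}
  {n: True, a: True, u: False, s: False}
  {s: True, u: True, n: False, a: False}
  {s: True, n: False, u: False, a: False}
  {a: True, s: True, u: True, n: False}


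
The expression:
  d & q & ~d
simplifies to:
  False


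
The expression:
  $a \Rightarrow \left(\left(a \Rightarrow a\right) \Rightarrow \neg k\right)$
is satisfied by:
  {k: False, a: False}
  {a: True, k: False}
  {k: True, a: False}


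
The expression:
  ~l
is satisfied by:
  {l: False}


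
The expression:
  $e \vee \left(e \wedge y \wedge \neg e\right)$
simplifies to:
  $e$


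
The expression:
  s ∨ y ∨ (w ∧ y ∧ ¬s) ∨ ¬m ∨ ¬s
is always true.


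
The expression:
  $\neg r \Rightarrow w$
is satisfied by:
  {r: True, w: True}
  {r: True, w: False}
  {w: True, r: False}


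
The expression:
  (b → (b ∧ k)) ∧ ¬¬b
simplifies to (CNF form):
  b ∧ k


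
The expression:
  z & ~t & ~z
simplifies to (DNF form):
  False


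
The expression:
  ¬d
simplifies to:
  ¬d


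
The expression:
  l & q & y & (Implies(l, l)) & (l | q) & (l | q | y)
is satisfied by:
  {q: True, y: True, l: True}


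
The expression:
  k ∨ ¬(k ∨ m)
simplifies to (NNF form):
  k ∨ ¬m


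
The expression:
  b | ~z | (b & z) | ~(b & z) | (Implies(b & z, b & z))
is always true.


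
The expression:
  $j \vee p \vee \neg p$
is always true.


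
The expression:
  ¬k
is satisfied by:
  {k: False}


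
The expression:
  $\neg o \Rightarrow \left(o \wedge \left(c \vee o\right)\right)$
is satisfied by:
  {o: True}


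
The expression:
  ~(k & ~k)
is always true.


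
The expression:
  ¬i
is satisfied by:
  {i: False}


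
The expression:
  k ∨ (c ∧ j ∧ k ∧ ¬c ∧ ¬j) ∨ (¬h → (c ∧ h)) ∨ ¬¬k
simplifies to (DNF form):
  h ∨ k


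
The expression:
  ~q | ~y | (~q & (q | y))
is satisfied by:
  {q: False, y: False}
  {y: True, q: False}
  {q: True, y: False}


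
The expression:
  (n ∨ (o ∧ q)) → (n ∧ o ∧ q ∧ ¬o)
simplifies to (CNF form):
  ¬n ∧ (¬o ∨ ¬q)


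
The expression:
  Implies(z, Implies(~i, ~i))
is always true.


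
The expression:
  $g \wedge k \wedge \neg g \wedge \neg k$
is never true.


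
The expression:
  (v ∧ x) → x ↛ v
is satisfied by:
  {v: False, x: False}
  {x: True, v: False}
  {v: True, x: False}


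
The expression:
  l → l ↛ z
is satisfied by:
  {l: False, z: False}
  {z: True, l: False}
  {l: True, z: False}


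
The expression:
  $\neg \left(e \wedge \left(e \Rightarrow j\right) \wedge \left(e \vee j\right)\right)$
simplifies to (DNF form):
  $\neg e \vee \neg j$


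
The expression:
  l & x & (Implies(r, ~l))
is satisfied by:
  {x: True, l: True, r: False}


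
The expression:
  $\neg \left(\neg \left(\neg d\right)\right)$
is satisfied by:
  {d: False}


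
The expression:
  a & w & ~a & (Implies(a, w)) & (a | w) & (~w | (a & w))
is never true.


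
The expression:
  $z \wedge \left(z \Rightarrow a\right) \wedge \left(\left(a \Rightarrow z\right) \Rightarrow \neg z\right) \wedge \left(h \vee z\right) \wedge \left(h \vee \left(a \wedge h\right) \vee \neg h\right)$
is never true.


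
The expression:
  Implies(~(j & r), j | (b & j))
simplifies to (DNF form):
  j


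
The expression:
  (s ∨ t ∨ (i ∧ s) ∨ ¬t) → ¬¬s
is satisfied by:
  {s: True}


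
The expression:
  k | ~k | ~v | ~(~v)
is always true.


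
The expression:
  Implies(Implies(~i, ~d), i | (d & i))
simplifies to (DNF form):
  d | i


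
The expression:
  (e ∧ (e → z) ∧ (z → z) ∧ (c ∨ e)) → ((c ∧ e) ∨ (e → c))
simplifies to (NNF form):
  c ∨ ¬e ∨ ¬z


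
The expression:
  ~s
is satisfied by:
  {s: False}


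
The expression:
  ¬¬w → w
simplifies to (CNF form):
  True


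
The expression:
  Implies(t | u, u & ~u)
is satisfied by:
  {u: False, t: False}


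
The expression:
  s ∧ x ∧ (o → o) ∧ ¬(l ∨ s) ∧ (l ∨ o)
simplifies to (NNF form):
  False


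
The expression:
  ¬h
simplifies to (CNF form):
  ¬h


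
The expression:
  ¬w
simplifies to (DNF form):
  ¬w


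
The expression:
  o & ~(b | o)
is never true.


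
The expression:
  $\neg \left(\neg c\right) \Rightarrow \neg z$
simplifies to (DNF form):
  $\neg c \vee \neg z$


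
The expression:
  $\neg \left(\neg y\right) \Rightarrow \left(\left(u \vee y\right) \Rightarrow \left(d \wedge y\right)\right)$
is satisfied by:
  {d: True, y: False}
  {y: False, d: False}
  {y: True, d: True}


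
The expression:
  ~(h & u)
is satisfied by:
  {h: False, u: False}
  {u: True, h: False}
  {h: True, u: False}


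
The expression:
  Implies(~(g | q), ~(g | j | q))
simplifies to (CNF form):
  g | q | ~j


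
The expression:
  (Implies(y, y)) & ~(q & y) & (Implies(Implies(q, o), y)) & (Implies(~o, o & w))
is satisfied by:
  {o: True, y: True, q: False}


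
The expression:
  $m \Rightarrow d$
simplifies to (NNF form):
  $d \vee \neg m$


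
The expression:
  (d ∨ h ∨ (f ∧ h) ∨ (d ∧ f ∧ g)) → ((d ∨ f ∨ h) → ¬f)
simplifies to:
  (¬d ∧ ¬h) ∨ ¬f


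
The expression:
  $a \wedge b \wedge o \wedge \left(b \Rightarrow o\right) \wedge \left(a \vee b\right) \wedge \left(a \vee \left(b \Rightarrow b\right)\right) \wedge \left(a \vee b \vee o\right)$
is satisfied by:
  {a: True, b: True, o: True}


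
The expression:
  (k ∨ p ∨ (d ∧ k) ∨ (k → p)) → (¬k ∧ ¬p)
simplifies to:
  ¬k ∧ ¬p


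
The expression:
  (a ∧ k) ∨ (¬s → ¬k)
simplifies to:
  a ∨ s ∨ ¬k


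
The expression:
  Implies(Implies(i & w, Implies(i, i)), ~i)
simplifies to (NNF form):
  ~i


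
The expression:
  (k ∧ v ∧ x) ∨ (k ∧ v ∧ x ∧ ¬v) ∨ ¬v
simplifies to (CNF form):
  (k ∨ ¬v) ∧ (x ∨ ¬v)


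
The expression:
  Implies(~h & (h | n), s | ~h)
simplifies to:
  True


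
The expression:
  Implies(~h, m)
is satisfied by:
  {m: True, h: True}
  {m: True, h: False}
  {h: True, m: False}


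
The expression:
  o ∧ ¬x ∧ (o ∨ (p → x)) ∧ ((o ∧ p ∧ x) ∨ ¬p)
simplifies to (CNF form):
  o ∧ ¬p ∧ ¬x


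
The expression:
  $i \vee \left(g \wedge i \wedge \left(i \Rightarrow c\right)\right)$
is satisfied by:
  {i: True}


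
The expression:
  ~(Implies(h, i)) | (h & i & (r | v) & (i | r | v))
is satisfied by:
  {h: True, r: True, v: True, i: False}
  {h: True, r: True, v: False, i: False}
  {h: True, v: True, i: False, r: False}
  {h: True, v: False, i: False, r: False}
  {h: True, r: True, i: True, v: True}
  {h: True, r: True, i: True, v: False}
  {h: True, i: True, v: True, r: False}


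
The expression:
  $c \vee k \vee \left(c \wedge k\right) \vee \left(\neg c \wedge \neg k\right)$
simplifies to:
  $\text{True}$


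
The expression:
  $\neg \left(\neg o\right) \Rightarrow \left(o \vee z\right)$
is always true.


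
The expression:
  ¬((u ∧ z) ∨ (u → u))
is never true.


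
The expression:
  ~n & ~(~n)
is never true.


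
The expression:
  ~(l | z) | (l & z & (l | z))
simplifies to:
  (l & z) | (~l & ~z)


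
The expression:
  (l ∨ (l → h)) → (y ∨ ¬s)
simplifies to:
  y ∨ ¬s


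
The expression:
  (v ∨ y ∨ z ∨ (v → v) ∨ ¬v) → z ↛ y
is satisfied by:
  {z: True, y: False}


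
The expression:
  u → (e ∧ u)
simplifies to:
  e ∨ ¬u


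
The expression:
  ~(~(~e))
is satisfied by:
  {e: False}


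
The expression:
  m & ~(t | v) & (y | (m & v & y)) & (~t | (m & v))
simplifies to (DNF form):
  m & y & ~t & ~v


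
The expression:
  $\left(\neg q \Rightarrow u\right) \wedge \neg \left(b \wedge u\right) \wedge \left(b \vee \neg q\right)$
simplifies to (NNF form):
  $\left(b \vee u\right) \wedge \left(q \vee \neg b\right) \wedge \left(\neg q \vee \neg u\right)$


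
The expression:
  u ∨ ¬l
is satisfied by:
  {u: True, l: False}
  {l: False, u: False}
  {l: True, u: True}


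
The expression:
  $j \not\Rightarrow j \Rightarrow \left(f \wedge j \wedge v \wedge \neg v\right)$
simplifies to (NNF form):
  $\text{True}$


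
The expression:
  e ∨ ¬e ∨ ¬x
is always true.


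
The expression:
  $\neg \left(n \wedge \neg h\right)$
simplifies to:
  $h \vee \neg n$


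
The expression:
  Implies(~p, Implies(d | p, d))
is always true.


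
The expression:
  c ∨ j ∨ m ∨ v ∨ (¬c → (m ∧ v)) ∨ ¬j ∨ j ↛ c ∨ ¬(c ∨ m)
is always true.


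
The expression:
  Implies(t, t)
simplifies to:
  True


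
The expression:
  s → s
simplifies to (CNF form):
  True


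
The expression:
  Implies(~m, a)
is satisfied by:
  {a: True, m: True}
  {a: True, m: False}
  {m: True, a: False}


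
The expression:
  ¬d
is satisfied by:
  {d: False}


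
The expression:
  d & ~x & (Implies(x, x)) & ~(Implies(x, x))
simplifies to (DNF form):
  False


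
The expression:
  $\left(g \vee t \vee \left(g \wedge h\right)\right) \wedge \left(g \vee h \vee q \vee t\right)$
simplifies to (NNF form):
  $g \vee t$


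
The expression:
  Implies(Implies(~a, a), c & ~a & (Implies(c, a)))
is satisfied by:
  {a: False}


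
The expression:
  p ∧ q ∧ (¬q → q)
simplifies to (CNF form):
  p ∧ q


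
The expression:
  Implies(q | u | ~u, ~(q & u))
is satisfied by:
  {u: False, q: False}
  {q: True, u: False}
  {u: True, q: False}


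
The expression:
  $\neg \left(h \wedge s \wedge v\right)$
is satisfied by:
  {s: False, v: False, h: False}
  {h: True, s: False, v: False}
  {v: True, s: False, h: False}
  {h: True, v: True, s: False}
  {s: True, h: False, v: False}
  {h: True, s: True, v: False}
  {v: True, s: True, h: False}


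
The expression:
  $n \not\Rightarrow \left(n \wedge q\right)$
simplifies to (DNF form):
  $n \wedge \neg q$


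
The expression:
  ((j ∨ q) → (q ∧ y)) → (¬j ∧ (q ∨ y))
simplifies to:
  (j ∧ ¬q) ∨ (q ∧ ¬y) ∨ (y ∧ ¬j)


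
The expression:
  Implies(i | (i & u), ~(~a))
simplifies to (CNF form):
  a | ~i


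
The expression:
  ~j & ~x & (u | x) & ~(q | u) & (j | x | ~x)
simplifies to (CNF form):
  False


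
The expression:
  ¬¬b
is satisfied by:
  {b: True}


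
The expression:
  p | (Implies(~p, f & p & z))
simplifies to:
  p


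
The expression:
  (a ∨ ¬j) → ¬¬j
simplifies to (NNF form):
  j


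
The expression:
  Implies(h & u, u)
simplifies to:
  True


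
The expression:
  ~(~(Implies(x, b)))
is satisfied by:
  {b: True, x: False}
  {x: False, b: False}
  {x: True, b: True}


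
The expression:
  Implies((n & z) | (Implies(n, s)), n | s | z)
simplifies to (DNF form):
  n | s | z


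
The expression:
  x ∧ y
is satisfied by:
  {x: True, y: True}


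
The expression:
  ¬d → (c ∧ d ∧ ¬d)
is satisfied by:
  {d: True}


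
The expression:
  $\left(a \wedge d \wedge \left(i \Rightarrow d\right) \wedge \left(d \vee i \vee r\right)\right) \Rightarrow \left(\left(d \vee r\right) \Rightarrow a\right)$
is always true.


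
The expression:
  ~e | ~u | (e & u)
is always true.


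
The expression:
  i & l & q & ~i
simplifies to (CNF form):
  False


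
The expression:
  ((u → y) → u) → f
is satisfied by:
  {f: True, u: False}
  {u: False, f: False}
  {u: True, f: True}


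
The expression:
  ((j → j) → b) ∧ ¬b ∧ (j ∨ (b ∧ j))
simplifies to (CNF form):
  False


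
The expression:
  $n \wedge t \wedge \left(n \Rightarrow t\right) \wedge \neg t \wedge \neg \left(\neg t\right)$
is never true.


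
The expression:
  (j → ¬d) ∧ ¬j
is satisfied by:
  {j: False}


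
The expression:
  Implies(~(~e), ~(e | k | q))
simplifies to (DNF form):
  ~e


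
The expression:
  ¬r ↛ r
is always true.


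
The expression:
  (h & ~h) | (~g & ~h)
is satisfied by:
  {g: False, h: False}


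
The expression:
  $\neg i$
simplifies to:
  $\neg i$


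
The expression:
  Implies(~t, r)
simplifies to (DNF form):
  r | t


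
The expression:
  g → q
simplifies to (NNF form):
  q ∨ ¬g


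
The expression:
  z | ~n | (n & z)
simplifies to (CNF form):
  z | ~n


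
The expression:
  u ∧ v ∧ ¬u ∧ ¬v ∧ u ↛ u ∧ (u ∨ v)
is never true.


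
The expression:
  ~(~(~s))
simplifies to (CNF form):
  ~s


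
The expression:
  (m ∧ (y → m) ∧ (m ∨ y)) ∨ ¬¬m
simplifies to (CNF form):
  m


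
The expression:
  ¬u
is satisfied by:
  {u: False}


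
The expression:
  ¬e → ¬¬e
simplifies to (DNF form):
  e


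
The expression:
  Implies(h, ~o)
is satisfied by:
  {h: False, o: False}
  {o: True, h: False}
  {h: True, o: False}


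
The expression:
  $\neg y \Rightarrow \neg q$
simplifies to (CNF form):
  $y \vee \neg q$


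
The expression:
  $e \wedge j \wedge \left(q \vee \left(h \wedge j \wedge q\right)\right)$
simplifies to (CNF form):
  $e \wedge j \wedge q$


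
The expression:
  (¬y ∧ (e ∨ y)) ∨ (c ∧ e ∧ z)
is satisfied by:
  {c: True, z: True, e: True, y: False}
  {c: True, e: True, z: False, y: False}
  {z: True, e: True, c: False, y: False}
  {e: True, c: False, z: False, y: False}
  {y: True, c: True, z: True, e: True}


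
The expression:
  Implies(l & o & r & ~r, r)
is always true.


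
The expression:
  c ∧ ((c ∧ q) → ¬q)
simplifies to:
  c ∧ ¬q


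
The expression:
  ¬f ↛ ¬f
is never true.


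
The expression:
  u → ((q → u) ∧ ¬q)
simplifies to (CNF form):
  ¬q ∨ ¬u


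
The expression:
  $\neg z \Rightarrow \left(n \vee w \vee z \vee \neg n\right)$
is always true.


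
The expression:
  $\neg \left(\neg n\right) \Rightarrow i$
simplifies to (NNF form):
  $i \vee \neg n$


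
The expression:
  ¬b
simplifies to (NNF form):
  ¬b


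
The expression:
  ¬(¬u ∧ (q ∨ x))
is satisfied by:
  {u: True, q: False, x: False}
  {x: True, u: True, q: False}
  {u: True, q: True, x: False}
  {x: True, u: True, q: True}
  {x: False, q: False, u: False}


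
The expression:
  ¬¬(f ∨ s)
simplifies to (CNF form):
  f ∨ s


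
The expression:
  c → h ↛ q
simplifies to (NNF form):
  (h ∧ ¬q) ∨ ¬c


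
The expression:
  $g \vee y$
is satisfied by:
  {y: True, g: True}
  {y: True, g: False}
  {g: True, y: False}


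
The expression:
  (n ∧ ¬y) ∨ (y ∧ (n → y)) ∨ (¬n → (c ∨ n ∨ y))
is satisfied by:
  {n: True, y: True, c: True}
  {n: True, y: True, c: False}
  {n: True, c: True, y: False}
  {n: True, c: False, y: False}
  {y: True, c: True, n: False}
  {y: True, c: False, n: False}
  {c: True, y: False, n: False}


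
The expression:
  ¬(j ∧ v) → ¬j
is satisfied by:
  {v: True, j: False}
  {j: False, v: False}
  {j: True, v: True}


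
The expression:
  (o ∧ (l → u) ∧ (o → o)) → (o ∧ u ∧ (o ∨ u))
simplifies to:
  l ∨ u ∨ ¬o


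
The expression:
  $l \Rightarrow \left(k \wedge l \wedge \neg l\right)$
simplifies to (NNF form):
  $\neg l$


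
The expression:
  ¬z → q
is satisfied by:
  {q: True, z: True}
  {q: True, z: False}
  {z: True, q: False}


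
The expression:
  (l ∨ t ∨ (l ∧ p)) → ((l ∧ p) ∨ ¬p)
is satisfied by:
  {l: True, p: False, t: False}
  {p: False, t: False, l: False}
  {l: True, t: True, p: False}
  {t: True, p: False, l: False}
  {l: True, p: True, t: False}
  {p: True, l: False, t: False}
  {l: True, t: True, p: True}
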